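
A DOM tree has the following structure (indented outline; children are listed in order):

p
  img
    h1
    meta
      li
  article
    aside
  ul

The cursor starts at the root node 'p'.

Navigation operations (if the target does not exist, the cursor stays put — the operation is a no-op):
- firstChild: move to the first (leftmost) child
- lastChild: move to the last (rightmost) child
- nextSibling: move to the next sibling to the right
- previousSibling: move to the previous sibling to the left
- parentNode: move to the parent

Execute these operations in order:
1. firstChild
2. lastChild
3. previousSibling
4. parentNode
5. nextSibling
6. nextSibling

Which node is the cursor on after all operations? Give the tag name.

Answer: ul

Derivation:
After 1 (firstChild): img
After 2 (lastChild): meta
After 3 (previousSibling): h1
After 4 (parentNode): img
After 5 (nextSibling): article
After 6 (nextSibling): ul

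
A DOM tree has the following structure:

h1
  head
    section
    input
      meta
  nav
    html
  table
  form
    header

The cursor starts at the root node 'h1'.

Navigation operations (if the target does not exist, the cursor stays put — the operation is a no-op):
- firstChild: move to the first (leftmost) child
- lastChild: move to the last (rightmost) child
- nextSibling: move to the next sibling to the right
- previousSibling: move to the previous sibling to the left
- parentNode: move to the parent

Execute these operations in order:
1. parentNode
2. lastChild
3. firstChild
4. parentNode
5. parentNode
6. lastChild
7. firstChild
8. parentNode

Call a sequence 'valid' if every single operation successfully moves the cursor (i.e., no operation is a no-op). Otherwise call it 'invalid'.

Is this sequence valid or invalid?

Answer: invalid

Derivation:
After 1 (parentNode): h1 (no-op, stayed)
After 2 (lastChild): form
After 3 (firstChild): header
After 4 (parentNode): form
After 5 (parentNode): h1
After 6 (lastChild): form
After 7 (firstChild): header
After 8 (parentNode): form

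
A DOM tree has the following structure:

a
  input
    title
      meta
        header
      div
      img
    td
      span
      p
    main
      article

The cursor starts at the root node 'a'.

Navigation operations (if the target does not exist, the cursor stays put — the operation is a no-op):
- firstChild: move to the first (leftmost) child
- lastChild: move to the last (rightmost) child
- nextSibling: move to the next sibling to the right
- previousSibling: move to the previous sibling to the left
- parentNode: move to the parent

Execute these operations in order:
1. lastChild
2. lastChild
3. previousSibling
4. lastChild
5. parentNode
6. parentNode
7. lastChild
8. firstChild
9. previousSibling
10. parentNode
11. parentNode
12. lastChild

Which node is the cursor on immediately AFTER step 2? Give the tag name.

Answer: main

Derivation:
After 1 (lastChild): input
After 2 (lastChild): main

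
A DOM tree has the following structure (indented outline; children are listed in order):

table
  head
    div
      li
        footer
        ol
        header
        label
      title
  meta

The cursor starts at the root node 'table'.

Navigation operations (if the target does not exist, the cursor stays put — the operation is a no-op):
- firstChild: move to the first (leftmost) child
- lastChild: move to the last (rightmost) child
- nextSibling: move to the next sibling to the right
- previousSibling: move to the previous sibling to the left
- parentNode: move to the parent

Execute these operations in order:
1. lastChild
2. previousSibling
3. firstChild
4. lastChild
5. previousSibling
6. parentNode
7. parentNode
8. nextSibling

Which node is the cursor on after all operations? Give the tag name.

After 1 (lastChild): meta
After 2 (previousSibling): head
After 3 (firstChild): div
After 4 (lastChild): title
After 5 (previousSibling): li
After 6 (parentNode): div
After 7 (parentNode): head
After 8 (nextSibling): meta

Answer: meta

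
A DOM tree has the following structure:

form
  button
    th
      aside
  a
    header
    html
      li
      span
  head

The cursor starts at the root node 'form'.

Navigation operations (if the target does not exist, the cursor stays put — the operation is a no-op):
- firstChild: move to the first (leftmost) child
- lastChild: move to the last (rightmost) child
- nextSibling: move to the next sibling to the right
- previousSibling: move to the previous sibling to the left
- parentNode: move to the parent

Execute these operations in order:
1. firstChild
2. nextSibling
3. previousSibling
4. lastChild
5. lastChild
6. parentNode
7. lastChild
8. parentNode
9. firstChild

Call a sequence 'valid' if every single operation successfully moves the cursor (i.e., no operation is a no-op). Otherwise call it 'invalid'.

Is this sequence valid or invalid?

After 1 (firstChild): button
After 2 (nextSibling): a
After 3 (previousSibling): button
After 4 (lastChild): th
After 5 (lastChild): aside
After 6 (parentNode): th
After 7 (lastChild): aside
After 8 (parentNode): th
After 9 (firstChild): aside

Answer: valid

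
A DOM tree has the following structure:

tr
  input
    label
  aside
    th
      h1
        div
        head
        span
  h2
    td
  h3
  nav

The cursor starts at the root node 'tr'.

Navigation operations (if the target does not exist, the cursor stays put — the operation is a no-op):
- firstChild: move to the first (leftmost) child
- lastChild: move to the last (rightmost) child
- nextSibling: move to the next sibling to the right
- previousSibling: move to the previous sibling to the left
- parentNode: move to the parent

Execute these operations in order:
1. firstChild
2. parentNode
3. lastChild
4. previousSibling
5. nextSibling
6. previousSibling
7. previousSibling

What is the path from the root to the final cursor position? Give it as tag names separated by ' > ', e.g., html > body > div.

Answer: tr > h2

Derivation:
After 1 (firstChild): input
After 2 (parentNode): tr
After 3 (lastChild): nav
After 4 (previousSibling): h3
After 5 (nextSibling): nav
After 6 (previousSibling): h3
After 7 (previousSibling): h2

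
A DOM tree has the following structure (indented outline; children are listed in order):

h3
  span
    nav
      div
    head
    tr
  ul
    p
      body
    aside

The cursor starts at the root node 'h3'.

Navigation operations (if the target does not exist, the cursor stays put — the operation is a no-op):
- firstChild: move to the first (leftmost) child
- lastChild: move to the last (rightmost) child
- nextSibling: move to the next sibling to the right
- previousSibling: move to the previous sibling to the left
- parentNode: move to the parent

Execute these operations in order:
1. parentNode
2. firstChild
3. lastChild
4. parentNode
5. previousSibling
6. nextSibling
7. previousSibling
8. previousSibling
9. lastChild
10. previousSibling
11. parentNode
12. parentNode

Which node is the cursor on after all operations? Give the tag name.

After 1 (parentNode): h3 (no-op, stayed)
After 2 (firstChild): span
After 3 (lastChild): tr
After 4 (parentNode): span
After 5 (previousSibling): span (no-op, stayed)
After 6 (nextSibling): ul
After 7 (previousSibling): span
After 8 (previousSibling): span (no-op, stayed)
After 9 (lastChild): tr
After 10 (previousSibling): head
After 11 (parentNode): span
After 12 (parentNode): h3

Answer: h3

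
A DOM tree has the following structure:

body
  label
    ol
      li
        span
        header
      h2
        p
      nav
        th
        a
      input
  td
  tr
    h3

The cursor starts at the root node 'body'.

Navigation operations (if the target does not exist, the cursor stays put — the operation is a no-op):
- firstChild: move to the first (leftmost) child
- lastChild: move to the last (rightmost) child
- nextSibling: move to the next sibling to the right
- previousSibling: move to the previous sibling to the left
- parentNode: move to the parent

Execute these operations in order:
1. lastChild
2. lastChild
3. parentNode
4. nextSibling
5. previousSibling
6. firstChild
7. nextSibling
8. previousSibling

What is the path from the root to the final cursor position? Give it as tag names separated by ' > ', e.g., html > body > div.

Answer: body > td

Derivation:
After 1 (lastChild): tr
After 2 (lastChild): h3
After 3 (parentNode): tr
After 4 (nextSibling): tr (no-op, stayed)
After 5 (previousSibling): td
After 6 (firstChild): td (no-op, stayed)
After 7 (nextSibling): tr
After 8 (previousSibling): td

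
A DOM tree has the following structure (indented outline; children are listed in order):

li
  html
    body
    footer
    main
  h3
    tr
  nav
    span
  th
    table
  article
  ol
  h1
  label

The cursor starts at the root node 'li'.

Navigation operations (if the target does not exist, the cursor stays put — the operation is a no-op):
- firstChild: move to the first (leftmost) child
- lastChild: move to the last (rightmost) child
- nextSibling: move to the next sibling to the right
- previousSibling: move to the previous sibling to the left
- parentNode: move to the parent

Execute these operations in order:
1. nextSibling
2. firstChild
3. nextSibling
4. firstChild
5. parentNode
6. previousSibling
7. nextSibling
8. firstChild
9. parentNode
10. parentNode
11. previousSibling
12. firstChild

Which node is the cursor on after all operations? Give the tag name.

After 1 (nextSibling): li (no-op, stayed)
After 2 (firstChild): html
After 3 (nextSibling): h3
After 4 (firstChild): tr
After 5 (parentNode): h3
After 6 (previousSibling): html
After 7 (nextSibling): h3
After 8 (firstChild): tr
After 9 (parentNode): h3
After 10 (parentNode): li
After 11 (previousSibling): li (no-op, stayed)
After 12 (firstChild): html

Answer: html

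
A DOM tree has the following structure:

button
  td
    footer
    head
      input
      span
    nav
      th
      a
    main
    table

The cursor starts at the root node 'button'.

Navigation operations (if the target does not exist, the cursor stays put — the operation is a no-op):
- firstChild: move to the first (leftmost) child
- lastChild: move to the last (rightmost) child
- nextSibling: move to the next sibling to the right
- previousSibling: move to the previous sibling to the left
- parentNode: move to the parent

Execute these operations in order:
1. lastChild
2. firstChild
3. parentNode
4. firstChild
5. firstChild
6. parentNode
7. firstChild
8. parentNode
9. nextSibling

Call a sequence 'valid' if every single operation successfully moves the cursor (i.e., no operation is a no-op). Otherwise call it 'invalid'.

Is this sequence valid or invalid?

After 1 (lastChild): td
After 2 (firstChild): footer
After 3 (parentNode): td
After 4 (firstChild): footer
After 5 (firstChild): footer (no-op, stayed)
After 6 (parentNode): td
After 7 (firstChild): footer
After 8 (parentNode): td
After 9 (nextSibling): td (no-op, stayed)

Answer: invalid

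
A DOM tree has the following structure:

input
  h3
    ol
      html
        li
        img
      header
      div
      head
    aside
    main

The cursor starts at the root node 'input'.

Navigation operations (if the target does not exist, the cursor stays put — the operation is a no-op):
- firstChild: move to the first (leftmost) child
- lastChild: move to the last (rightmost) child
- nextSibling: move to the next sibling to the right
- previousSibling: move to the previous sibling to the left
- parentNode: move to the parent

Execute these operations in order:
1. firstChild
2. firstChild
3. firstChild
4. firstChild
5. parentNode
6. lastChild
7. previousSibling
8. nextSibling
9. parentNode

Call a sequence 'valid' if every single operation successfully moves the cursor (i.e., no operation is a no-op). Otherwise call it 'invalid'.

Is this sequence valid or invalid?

Answer: valid

Derivation:
After 1 (firstChild): h3
After 2 (firstChild): ol
After 3 (firstChild): html
After 4 (firstChild): li
After 5 (parentNode): html
After 6 (lastChild): img
After 7 (previousSibling): li
After 8 (nextSibling): img
After 9 (parentNode): html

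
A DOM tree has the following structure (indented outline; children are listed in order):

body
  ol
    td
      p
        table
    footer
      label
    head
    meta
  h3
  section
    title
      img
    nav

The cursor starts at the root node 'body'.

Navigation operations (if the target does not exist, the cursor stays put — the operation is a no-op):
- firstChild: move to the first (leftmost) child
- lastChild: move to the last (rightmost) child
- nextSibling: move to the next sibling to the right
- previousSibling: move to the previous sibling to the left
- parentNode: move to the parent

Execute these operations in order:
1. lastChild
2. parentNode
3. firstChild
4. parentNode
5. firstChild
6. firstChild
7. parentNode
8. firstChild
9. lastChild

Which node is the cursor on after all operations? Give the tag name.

After 1 (lastChild): section
After 2 (parentNode): body
After 3 (firstChild): ol
After 4 (parentNode): body
After 5 (firstChild): ol
After 6 (firstChild): td
After 7 (parentNode): ol
After 8 (firstChild): td
After 9 (lastChild): p

Answer: p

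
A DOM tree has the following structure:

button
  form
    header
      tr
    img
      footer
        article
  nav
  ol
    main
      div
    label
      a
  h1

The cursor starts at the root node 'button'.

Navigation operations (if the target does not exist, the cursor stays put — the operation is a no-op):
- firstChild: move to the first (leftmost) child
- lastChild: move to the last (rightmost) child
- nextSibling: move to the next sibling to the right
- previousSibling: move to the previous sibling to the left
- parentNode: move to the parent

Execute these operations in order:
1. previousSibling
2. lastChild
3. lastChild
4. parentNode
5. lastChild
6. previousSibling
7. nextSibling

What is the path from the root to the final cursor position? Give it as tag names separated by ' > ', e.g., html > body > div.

Answer: button > h1

Derivation:
After 1 (previousSibling): button (no-op, stayed)
After 2 (lastChild): h1
After 3 (lastChild): h1 (no-op, stayed)
After 4 (parentNode): button
After 5 (lastChild): h1
After 6 (previousSibling): ol
After 7 (nextSibling): h1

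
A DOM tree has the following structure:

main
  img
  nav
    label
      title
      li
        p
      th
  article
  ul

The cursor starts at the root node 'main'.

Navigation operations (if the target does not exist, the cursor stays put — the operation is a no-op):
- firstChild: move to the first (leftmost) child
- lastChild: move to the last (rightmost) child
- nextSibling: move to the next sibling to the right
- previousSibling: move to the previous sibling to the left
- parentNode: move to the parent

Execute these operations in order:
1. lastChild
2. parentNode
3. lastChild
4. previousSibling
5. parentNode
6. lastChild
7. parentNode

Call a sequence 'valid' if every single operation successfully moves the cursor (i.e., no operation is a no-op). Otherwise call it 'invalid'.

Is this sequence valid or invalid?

Answer: valid

Derivation:
After 1 (lastChild): ul
After 2 (parentNode): main
After 3 (lastChild): ul
After 4 (previousSibling): article
After 5 (parentNode): main
After 6 (lastChild): ul
After 7 (parentNode): main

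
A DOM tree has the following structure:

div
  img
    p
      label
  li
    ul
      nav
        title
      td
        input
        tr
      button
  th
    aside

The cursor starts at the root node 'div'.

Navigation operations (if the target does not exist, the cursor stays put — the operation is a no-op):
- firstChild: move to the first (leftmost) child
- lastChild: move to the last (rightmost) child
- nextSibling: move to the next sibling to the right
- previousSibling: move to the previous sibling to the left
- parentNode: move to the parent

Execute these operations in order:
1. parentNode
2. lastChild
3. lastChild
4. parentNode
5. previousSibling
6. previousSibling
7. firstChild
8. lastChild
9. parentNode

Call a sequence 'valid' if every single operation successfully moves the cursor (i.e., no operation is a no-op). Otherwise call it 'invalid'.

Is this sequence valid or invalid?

After 1 (parentNode): div (no-op, stayed)
After 2 (lastChild): th
After 3 (lastChild): aside
After 4 (parentNode): th
After 5 (previousSibling): li
After 6 (previousSibling): img
After 7 (firstChild): p
After 8 (lastChild): label
After 9 (parentNode): p

Answer: invalid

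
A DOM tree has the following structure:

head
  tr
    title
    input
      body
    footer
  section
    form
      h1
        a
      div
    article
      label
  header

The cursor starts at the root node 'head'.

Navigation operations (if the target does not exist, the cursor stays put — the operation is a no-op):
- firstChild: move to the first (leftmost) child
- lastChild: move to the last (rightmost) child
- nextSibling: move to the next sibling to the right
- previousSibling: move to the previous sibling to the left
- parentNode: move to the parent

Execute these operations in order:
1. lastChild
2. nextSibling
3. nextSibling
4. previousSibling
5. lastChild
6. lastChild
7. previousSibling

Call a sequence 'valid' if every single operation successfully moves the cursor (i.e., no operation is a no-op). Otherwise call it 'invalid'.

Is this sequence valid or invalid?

Answer: invalid

Derivation:
After 1 (lastChild): header
After 2 (nextSibling): header (no-op, stayed)
After 3 (nextSibling): header (no-op, stayed)
After 4 (previousSibling): section
After 5 (lastChild): article
After 6 (lastChild): label
After 7 (previousSibling): label (no-op, stayed)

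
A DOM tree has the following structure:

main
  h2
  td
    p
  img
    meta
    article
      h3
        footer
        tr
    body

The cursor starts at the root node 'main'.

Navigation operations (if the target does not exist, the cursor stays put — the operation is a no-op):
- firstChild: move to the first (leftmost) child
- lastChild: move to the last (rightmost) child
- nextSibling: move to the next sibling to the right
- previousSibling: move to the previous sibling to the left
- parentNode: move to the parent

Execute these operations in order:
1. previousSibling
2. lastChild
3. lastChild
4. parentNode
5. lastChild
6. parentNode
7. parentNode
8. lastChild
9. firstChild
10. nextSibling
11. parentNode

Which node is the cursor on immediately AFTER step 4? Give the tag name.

Answer: img

Derivation:
After 1 (previousSibling): main (no-op, stayed)
After 2 (lastChild): img
After 3 (lastChild): body
After 4 (parentNode): img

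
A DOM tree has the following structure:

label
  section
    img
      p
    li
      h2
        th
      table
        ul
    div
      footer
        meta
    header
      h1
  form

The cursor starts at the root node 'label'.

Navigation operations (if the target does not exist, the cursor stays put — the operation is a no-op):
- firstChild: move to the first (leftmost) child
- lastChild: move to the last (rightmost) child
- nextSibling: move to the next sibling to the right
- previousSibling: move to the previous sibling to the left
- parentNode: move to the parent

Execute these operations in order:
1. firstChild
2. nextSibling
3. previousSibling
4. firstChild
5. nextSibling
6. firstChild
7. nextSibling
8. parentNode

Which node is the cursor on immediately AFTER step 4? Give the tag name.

After 1 (firstChild): section
After 2 (nextSibling): form
After 3 (previousSibling): section
After 4 (firstChild): img

Answer: img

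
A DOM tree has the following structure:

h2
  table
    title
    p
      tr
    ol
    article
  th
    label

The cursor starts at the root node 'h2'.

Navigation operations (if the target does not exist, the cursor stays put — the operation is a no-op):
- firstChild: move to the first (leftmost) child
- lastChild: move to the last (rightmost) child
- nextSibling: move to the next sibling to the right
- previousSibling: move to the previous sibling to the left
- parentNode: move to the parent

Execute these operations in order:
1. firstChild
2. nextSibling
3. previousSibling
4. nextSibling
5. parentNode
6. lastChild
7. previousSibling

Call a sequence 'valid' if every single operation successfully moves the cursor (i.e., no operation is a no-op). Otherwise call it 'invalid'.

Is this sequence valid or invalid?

After 1 (firstChild): table
After 2 (nextSibling): th
After 3 (previousSibling): table
After 4 (nextSibling): th
After 5 (parentNode): h2
After 6 (lastChild): th
After 7 (previousSibling): table

Answer: valid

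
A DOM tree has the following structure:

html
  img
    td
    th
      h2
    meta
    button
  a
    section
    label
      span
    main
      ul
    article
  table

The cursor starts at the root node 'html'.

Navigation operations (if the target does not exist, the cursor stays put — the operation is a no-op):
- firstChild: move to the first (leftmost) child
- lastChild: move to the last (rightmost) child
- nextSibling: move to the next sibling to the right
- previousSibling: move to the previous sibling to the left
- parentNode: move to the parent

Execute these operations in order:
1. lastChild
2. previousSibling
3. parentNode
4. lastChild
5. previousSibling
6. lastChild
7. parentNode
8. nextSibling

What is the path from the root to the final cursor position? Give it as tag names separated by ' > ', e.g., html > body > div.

Answer: html > table

Derivation:
After 1 (lastChild): table
After 2 (previousSibling): a
After 3 (parentNode): html
After 4 (lastChild): table
After 5 (previousSibling): a
After 6 (lastChild): article
After 7 (parentNode): a
After 8 (nextSibling): table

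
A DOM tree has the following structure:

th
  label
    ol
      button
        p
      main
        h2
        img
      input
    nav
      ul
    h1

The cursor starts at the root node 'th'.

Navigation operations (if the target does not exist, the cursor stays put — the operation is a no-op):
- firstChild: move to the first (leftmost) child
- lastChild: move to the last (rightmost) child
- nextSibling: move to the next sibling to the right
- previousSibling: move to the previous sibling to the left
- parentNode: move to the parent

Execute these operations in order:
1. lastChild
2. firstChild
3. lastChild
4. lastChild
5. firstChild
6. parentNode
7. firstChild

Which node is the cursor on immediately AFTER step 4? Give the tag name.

Answer: input

Derivation:
After 1 (lastChild): label
After 2 (firstChild): ol
After 3 (lastChild): input
After 4 (lastChild): input (no-op, stayed)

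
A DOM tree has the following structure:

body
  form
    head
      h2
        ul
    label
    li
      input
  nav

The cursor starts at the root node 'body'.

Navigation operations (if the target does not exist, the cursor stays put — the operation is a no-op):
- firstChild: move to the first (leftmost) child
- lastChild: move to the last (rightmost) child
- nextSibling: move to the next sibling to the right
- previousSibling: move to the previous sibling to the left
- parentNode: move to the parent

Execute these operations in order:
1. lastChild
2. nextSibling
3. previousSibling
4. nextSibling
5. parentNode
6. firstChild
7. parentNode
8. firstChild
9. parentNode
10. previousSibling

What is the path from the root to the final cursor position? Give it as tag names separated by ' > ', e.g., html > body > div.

Answer: body

Derivation:
After 1 (lastChild): nav
After 2 (nextSibling): nav (no-op, stayed)
After 3 (previousSibling): form
After 4 (nextSibling): nav
After 5 (parentNode): body
After 6 (firstChild): form
After 7 (parentNode): body
After 8 (firstChild): form
After 9 (parentNode): body
After 10 (previousSibling): body (no-op, stayed)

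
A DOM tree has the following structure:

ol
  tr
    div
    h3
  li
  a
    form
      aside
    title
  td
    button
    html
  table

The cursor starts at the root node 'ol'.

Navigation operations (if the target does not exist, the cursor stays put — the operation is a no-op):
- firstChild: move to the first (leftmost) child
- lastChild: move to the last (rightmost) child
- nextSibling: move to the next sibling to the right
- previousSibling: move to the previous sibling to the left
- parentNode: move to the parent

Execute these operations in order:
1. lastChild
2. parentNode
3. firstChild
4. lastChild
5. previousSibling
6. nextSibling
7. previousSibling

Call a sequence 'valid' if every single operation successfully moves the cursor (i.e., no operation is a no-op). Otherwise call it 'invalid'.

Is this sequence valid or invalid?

Answer: valid

Derivation:
After 1 (lastChild): table
After 2 (parentNode): ol
After 3 (firstChild): tr
After 4 (lastChild): h3
After 5 (previousSibling): div
After 6 (nextSibling): h3
After 7 (previousSibling): div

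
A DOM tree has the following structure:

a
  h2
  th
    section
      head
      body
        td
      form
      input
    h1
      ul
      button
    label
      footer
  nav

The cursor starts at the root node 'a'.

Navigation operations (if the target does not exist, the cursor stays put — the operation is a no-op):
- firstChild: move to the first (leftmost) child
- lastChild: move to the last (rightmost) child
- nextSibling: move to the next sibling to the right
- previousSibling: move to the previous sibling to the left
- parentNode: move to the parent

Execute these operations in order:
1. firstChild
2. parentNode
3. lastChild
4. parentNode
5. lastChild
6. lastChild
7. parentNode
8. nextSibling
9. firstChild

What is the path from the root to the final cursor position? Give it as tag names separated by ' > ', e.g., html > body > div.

After 1 (firstChild): h2
After 2 (parentNode): a
After 3 (lastChild): nav
After 4 (parentNode): a
After 5 (lastChild): nav
After 6 (lastChild): nav (no-op, stayed)
After 7 (parentNode): a
After 8 (nextSibling): a (no-op, stayed)
After 9 (firstChild): h2

Answer: a > h2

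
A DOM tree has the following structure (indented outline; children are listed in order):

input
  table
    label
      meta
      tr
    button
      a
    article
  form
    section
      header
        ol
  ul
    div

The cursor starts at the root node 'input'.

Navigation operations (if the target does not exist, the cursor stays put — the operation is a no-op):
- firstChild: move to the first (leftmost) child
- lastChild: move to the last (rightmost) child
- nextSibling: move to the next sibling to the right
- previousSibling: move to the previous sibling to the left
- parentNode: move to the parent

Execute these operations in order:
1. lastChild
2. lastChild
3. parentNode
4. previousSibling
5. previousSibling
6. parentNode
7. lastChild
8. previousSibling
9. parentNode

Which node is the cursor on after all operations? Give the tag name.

After 1 (lastChild): ul
After 2 (lastChild): div
After 3 (parentNode): ul
After 4 (previousSibling): form
After 5 (previousSibling): table
After 6 (parentNode): input
After 7 (lastChild): ul
After 8 (previousSibling): form
After 9 (parentNode): input

Answer: input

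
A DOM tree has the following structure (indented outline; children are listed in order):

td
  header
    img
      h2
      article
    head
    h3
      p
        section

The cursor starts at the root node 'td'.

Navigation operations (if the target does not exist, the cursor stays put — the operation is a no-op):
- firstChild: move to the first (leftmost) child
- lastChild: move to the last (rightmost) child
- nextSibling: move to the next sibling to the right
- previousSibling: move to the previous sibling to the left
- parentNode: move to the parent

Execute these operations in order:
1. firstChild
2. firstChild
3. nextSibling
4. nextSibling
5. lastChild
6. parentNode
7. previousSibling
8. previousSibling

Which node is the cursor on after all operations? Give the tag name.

After 1 (firstChild): header
After 2 (firstChild): img
After 3 (nextSibling): head
After 4 (nextSibling): h3
After 5 (lastChild): p
After 6 (parentNode): h3
After 7 (previousSibling): head
After 8 (previousSibling): img

Answer: img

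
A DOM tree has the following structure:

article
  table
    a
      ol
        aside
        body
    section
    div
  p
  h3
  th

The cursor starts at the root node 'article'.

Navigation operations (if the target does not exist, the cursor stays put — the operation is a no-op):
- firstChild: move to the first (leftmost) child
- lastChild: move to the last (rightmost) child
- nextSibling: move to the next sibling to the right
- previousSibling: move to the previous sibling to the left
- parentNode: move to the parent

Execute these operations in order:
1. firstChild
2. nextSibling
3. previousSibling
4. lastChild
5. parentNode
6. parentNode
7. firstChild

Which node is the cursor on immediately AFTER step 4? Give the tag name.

Answer: div

Derivation:
After 1 (firstChild): table
After 2 (nextSibling): p
After 3 (previousSibling): table
After 4 (lastChild): div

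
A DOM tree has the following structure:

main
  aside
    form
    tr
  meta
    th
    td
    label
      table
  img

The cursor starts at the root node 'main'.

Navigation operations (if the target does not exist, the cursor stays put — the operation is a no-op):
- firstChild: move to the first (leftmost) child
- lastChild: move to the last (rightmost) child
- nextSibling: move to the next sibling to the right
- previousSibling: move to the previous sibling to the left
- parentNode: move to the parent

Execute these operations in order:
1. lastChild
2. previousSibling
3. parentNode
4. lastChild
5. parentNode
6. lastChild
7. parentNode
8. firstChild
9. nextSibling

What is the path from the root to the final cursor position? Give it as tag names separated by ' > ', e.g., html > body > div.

Answer: main > meta

Derivation:
After 1 (lastChild): img
After 2 (previousSibling): meta
After 3 (parentNode): main
After 4 (lastChild): img
After 5 (parentNode): main
After 6 (lastChild): img
After 7 (parentNode): main
After 8 (firstChild): aside
After 9 (nextSibling): meta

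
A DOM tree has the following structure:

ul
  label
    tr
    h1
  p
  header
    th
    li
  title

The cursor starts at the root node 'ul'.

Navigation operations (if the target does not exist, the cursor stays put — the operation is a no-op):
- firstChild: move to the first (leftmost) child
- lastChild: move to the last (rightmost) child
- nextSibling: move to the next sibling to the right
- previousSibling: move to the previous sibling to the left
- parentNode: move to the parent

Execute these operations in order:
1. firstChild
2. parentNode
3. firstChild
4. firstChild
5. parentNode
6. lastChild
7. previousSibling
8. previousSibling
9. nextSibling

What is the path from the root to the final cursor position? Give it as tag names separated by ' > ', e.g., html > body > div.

Answer: ul > label > h1

Derivation:
After 1 (firstChild): label
After 2 (parentNode): ul
After 3 (firstChild): label
After 4 (firstChild): tr
After 5 (parentNode): label
After 6 (lastChild): h1
After 7 (previousSibling): tr
After 8 (previousSibling): tr (no-op, stayed)
After 9 (nextSibling): h1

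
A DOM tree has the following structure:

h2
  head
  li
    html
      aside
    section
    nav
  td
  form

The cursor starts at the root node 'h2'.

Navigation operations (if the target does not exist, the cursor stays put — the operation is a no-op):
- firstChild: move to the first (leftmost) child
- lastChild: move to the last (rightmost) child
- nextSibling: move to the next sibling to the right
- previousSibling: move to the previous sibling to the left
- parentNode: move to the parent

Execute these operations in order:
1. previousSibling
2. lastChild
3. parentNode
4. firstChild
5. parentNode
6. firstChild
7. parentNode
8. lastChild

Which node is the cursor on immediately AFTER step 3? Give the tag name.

Answer: h2

Derivation:
After 1 (previousSibling): h2 (no-op, stayed)
After 2 (lastChild): form
After 3 (parentNode): h2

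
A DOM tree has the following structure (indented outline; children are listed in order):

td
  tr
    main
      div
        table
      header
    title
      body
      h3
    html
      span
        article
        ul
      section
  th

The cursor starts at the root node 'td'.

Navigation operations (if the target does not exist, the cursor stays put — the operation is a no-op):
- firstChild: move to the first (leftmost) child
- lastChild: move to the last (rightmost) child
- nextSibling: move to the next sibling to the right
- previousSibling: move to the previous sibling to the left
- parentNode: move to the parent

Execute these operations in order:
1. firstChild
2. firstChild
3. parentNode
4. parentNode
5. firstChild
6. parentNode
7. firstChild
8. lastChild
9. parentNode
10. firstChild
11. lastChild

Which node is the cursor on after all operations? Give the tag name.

Answer: header

Derivation:
After 1 (firstChild): tr
After 2 (firstChild): main
After 3 (parentNode): tr
After 4 (parentNode): td
After 5 (firstChild): tr
After 6 (parentNode): td
After 7 (firstChild): tr
After 8 (lastChild): html
After 9 (parentNode): tr
After 10 (firstChild): main
After 11 (lastChild): header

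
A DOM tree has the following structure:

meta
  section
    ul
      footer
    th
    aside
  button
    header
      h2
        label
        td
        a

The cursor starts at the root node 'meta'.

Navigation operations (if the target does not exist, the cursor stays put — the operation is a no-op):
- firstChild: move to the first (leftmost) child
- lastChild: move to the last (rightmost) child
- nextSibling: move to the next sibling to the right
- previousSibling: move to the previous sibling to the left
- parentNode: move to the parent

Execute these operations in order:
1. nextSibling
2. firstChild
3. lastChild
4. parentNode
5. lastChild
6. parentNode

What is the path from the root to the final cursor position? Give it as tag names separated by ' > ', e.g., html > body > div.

After 1 (nextSibling): meta (no-op, stayed)
After 2 (firstChild): section
After 3 (lastChild): aside
After 4 (parentNode): section
After 5 (lastChild): aside
After 6 (parentNode): section

Answer: meta > section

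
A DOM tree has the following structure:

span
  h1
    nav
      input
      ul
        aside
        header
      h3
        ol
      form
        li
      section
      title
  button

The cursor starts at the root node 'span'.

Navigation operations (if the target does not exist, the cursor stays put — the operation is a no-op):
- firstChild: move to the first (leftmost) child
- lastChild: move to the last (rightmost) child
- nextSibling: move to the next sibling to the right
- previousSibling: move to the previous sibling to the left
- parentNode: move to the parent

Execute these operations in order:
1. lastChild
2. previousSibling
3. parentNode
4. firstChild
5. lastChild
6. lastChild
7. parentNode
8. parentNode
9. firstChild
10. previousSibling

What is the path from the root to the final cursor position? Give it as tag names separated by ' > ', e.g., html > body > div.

Answer: span > h1 > nav

Derivation:
After 1 (lastChild): button
After 2 (previousSibling): h1
After 3 (parentNode): span
After 4 (firstChild): h1
After 5 (lastChild): nav
After 6 (lastChild): title
After 7 (parentNode): nav
After 8 (parentNode): h1
After 9 (firstChild): nav
After 10 (previousSibling): nav (no-op, stayed)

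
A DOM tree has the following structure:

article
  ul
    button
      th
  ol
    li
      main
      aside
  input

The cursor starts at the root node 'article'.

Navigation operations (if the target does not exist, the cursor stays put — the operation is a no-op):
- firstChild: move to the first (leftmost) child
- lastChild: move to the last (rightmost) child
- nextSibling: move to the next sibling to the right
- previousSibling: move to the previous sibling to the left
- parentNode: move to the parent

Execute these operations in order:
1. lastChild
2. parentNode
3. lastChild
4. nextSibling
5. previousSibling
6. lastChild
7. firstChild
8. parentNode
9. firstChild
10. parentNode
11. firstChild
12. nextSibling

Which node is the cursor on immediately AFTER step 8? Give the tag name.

Answer: li

Derivation:
After 1 (lastChild): input
After 2 (parentNode): article
After 3 (lastChild): input
After 4 (nextSibling): input (no-op, stayed)
After 5 (previousSibling): ol
After 6 (lastChild): li
After 7 (firstChild): main
After 8 (parentNode): li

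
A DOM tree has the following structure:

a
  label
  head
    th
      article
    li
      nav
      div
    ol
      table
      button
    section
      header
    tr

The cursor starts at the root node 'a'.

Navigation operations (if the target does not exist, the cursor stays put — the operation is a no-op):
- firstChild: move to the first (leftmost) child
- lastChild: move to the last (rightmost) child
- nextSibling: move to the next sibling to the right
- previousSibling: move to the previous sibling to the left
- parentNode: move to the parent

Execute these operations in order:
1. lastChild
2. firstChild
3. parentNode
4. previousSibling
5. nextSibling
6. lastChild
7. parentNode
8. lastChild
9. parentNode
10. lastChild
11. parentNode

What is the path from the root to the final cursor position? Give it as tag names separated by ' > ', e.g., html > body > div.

After 1 (lastChild): head
After 2 (firstChild): th
After 3 (parentNode): head
After 4 (previousSibling): label
After 5 (nextSibling): head
After 6 (lastChild): tr
After 7 (parentNode): head
After 8 (lastChild): tr
After 9 (parentNode): head
After 10 (lastChild): tr
After 11 (parentNode): head

Answer: a > head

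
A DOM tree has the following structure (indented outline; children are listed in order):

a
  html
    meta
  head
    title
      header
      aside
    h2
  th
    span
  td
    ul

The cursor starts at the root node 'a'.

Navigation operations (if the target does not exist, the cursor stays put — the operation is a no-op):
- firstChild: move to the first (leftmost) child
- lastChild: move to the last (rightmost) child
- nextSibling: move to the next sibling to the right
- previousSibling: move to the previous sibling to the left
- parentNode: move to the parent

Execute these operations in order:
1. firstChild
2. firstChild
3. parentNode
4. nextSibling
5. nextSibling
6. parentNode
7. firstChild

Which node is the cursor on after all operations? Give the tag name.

Answer: html

Derivation:
After 1 (firstChild): html
After 2 (firstChild): meta
After 3 (parentNode): html
After 4 (nextSibling): head
After 5 (nextSibling): th
After 6 (parentNode): a
After 7 (firstChild): html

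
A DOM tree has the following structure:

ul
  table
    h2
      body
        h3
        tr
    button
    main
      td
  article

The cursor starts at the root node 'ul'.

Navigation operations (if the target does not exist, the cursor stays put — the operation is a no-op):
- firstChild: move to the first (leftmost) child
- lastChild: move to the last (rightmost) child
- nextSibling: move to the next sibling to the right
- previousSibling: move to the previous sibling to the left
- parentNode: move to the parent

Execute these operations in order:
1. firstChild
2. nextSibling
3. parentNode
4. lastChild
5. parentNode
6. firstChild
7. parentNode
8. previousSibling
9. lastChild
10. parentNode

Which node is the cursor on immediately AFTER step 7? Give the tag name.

After 1 (firstChild): table
After 2 (nextSibling): article
After 3 (parentNode): ul
After 4 (lastChild): article
After 5 (parentNode): ul
After 6 (firstChild): table
After 7 (parentNode): ul

Answer: ul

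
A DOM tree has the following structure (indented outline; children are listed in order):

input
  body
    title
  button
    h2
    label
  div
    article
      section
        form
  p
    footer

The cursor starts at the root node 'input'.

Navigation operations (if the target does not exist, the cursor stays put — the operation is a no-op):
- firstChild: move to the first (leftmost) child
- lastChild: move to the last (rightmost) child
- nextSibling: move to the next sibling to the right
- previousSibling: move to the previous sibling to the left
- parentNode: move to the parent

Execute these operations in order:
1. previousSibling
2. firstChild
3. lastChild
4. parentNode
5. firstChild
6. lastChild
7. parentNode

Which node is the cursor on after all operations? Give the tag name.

Answer: body

Derivation:
After 1 (previousSibling): input (no-op, stayed)
After 2 (firstChild): body
After 3 (lastChild): title
After 4 (parentNode): body
After 5 (firstChild): title
After 6 (lastChild): title (no-op, stayed)
After 7 (parentNode): body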